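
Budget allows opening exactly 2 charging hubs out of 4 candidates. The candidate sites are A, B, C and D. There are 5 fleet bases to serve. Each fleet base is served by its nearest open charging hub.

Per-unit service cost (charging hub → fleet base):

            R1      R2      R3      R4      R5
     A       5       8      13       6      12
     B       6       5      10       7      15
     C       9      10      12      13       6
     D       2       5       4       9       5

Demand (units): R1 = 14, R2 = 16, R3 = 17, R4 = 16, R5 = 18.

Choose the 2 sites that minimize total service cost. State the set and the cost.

Choose A and D; total service cost 362.

With exactly 2 open, each fleet base uses its cheapest among the chosen.
{A, D}: R1→D 2·14=28, R2→D 5·16=80, R3→D 4·17=68, R4→A 6·16=96, R5→D 5·18=90. Service cost 362.
{B, D}: service cost 378
{C, D}: service cost 410
Among all 6 size-2 choices, {A, D} is lowest.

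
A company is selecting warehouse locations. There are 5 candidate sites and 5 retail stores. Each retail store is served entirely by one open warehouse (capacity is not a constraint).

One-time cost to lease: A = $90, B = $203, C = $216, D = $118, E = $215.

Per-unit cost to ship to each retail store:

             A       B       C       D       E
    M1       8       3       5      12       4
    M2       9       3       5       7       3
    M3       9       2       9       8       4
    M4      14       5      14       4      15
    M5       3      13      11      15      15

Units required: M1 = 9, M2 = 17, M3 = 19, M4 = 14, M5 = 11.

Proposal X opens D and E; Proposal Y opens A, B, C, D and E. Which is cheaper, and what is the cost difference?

Proposal X: {D, E}: M1→E 4·9=36, M2→E 3·17=51, M3→E 4·19=76, M4→D 4·14=56, M5→D 15·11=165. Service 384; fixed 333; total 717.
Proposal Y: {A, B, C, D, E}: M1→B 3·9=27, M2→B 3·17=51, M3→B 2·19=38, M4→D 4·14=56, M5→A 3·11=33. Service 205; fixed 842; total 1047.
Difference: |717 − 1047| = 330.

Proposal X is cheaper by 330.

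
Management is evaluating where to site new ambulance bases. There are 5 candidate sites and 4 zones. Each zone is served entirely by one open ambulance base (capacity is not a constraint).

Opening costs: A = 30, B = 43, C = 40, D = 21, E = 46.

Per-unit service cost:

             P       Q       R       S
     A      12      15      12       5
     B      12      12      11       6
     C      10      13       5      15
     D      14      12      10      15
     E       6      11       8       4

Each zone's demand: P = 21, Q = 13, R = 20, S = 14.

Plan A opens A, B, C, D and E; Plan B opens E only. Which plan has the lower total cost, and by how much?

Plan B is cheaper by 74.

Plan A: {A, B, C, D, E}: P→E 6·21=126, Q→E 11·13=143, R→C 5·20=100, S→E 4·14=56. Service 425; fixed 180; total 605.
Plan B: {E}: P→E 6·21=126, Q→E 11·13=143, R→E 8·20=160, S→E 4·14=56. Service 485; fixed 46; total 531.
Difference: |605 − 531| = 74.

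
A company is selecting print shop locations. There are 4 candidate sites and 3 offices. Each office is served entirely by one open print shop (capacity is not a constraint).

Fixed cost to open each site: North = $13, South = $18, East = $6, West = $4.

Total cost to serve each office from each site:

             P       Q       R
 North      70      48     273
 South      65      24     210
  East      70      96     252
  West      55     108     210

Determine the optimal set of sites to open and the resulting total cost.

Open South and West; minimum total cost 311.

For any fixed open set, each office goes to its cheapest open site; total = fixed + service.
{South, West}: P→West 55, Q→South 24, R→South 210. Service 289; fixed 22; total 311.
{South}: service 299 + fixed 18 = 317
{South, East, West}: P→West 55, Q→South 24, R→South 210. Service 289; fixed 28; total 317.
{North, South, East, West}: P→West 55, Q→South 24, R→South 210. Service 289; fixed 41; total 330.
(All 15 nonempty subsets were checked; South and West is lowest.)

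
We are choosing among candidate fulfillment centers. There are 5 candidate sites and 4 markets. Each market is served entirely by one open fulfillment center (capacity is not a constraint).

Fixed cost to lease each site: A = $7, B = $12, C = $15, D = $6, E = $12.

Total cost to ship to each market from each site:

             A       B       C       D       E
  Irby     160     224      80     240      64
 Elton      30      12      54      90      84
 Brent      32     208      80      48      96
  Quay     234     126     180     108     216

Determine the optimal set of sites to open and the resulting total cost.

Open A, B, D and E; minimum total cost 253.

For any fixed open set, each market goes to its cheapest open site; total = fixed + service.
{A, B, D, E}: Irby→E 64, Elton→B 12, Brent→A 32, Quay→D 108. Service 216; fixed 37; total 253.
{A, D, E}: Irby→E 64, Elton→A 30, Brent→A 32, Quay→D 108. Service 234; fixed 25; total 259.
{B, D, E}: Irby→E 64, Elton→B 12, Brent→D 48, Quay→D 108. Service 232; fixed 30; total 262.
{A, B, C, D, E}: service 216 + fixed 52 = 268
No other subset beats 253.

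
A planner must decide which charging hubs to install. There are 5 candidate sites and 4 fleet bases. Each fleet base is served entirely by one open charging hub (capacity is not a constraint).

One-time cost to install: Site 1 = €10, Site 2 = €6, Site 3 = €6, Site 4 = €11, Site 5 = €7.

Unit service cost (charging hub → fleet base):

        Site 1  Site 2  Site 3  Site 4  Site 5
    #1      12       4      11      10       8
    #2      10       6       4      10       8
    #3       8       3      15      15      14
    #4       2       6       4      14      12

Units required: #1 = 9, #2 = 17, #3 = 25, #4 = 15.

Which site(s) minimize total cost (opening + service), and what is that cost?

Open Site 1, Site 2 and Site 3; minimum total cost 231.

For any fixed open set, each fleet base goes to its cheapest open site; total = fixed + service.
{Site 1, Site 2, Site 3}: #1→Site 2 4·9=36, #2→Site 3 4·17=68, #3→Site 2 3·25=75, #4→Site 1 2·15=30. Service 209; fixed 22; total 231.
{Site 1, Site 2, Site 3, Site 5}: service 209 + fixed 29 = 238
{Site 1, Site 2, Site 3, Site 4}: service 209 + fixed 33 = 242
{Site 1, Site 2, Site 3, Site 4, Site 5}: #1→Site 2 4·9=36, #2→Site 3 4·17=68, #3→Site 2 3·25=75, #4→Site 1 2·15=30. Service 209; fixed 40; total 249.
No other subset beats 231.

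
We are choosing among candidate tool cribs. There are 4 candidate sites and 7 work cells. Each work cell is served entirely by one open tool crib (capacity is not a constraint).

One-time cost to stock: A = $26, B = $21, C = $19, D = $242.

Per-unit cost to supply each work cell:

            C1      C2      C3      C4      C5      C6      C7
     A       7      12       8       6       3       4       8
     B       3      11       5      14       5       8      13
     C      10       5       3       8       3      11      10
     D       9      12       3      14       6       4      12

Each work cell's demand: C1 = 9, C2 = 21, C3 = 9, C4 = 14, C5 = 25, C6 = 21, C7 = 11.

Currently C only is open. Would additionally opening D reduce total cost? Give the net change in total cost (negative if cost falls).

Current service cost with {C}: 750.
Adding D: each work cell re-picks its cheapest; new service cost 594, saving 156.
Extra fixed cost: 242. Net change = 242 − 156 = 86.
(Totals: 769 → 855.)

No — net change +86 (cost rises by 86).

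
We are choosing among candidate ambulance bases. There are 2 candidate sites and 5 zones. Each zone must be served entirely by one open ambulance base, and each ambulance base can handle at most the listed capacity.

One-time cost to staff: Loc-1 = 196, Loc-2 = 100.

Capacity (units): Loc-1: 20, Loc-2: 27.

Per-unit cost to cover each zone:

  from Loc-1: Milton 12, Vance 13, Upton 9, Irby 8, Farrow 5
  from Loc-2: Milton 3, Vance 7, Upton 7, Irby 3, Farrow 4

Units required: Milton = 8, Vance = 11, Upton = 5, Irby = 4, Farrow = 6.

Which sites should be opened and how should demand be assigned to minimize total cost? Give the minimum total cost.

Open {Loc-1, Loc-2}: Milton→Loc-2 3·8=24, Vance→Loc-2 7·11=77, Upton→Loc-1 9·5=45, Irby→Loc-2 3·4=12, Farrow→Loc-1 5·6=30.
Loads: Loc-1 carries 11/20, Loc-2 carries 23/27. Service 188; fixed 296; total 484.
Next best feasible plan costs 494.

Minimum total cost: 484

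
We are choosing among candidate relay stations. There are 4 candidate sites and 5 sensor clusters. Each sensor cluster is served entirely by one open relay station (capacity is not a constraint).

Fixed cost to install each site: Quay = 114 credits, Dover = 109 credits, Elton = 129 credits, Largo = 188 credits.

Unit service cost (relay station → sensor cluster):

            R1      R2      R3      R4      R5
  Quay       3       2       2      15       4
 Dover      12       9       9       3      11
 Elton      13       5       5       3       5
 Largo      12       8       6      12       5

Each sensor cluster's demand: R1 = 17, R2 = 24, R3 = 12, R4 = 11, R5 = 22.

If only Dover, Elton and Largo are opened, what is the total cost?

Each sensor cluster is assigned to its cheapest site among the open ones.
{Dover, Elton, Largo}: R1→Dover 12·17=204, R2→Elton 5·24=120, R3→Elton 5·12=60, R4→Dover 3·11=33, R5→Elton 5·22=110. Service 527; fixed 426; total 953.

Total cost: 953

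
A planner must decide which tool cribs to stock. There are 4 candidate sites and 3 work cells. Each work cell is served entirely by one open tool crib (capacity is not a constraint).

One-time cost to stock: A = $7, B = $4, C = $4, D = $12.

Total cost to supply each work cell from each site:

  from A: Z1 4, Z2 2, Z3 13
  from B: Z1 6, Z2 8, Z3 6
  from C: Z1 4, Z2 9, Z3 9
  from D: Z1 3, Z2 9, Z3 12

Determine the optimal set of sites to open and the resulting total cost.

For any fixed open set, each work cell goes to its cheapest open site; total = fixed + service.
{A, B}: Z1→A 4, Z2→A 2, Z3→B 6. Service 12; fixed 11; total 23.
{B}: service 20 + fixed 4 = 24
{A}: service 19 + fixed 7 = 26
{A, B, C, D}: Z1→D 3, Z2→A 2, Z3→B 6. Service 11; fixed 27; total 38.
(All 15 nonempty subsets were checked; A and B is lowest.)

Open A and B; minimum total cost 23.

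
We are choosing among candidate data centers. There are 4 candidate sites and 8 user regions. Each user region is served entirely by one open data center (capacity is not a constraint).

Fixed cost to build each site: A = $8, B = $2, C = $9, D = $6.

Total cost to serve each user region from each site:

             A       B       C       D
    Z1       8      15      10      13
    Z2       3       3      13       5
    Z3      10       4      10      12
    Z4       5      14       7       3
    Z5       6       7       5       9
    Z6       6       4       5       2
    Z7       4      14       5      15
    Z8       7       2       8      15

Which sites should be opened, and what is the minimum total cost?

For any fixed open set, each user region goes to its cheapest open site; total = fixed + service.
{A, B}: Z1→A 8, Z2→A 3, Z3→B 4, Z4→A 5, Z5→A 6, Z6→B 4, Z7→A 4, Z8→B 2. Service 36; fixed 10; total 46.
{A, B, D}: service 32 + fixed 16 = 48
{B, C}: Z1→C 10, Z2→B 3, Z3→B 4, Z4→C 7, Z5→C 5, Z6→B 4, Z7→C 5, Z8→B 2. Service 40; fixed 11; total 51.
{A, B, C, D}: service 31 + fixed 25 = 56
No other subset beats 46.

Open A and B; minimum total cost 46.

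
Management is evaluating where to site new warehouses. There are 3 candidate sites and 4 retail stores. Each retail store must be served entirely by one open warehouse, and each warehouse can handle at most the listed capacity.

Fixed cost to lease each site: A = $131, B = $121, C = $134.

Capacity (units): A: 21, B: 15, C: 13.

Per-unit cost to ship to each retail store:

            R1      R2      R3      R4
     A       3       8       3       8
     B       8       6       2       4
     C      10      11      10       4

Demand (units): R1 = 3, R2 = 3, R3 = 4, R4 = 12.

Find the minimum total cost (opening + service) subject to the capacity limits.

Open {A, B}: R1→A 3·3=9, R2→B 6·3=18, R3→A 3·4=12, R4→B 4·12=48.
Loads: A carries 7/21, B carries 15/15. Service 87; fixed 252; total 339.
Next best feasible plan costs 345.

Minimum total cost: 339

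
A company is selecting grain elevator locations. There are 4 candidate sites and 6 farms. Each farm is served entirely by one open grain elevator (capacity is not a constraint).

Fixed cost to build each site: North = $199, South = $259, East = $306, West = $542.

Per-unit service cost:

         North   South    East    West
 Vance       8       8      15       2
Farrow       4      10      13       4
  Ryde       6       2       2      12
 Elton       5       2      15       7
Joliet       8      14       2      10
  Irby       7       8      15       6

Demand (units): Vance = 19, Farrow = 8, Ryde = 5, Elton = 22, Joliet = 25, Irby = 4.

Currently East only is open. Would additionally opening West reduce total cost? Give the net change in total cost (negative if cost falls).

Current service cost with {East}: 839.
Adding West: each farm re-picks its cheapest; new service cost 308, saving 531.
Extra fixed cost: 542. Net change = 542 − 531 = 11.
(Totals: 1145 → 1156.)

No — net change +11 (cost rises by 11).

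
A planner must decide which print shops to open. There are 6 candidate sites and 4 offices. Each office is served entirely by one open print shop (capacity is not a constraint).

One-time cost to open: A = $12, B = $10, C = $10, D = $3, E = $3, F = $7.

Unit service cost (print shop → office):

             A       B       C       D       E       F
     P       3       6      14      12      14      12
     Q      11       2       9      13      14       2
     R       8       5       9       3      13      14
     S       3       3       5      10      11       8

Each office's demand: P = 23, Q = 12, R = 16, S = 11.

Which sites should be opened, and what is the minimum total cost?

For any fixed open set, each office goes to its cheapest open site; total = fixed + service.
{A, D, F}: P→A 3·23=69, Q→F 2·12=24, R→D 3·16=48, S→A 3·11=33. Service 174; fixed 22; total 196.
{A, B, D}: service 174 + fixed 25 = 199
{A, D, E, F}: service 174 + fixed 25 = 199
{A, B, C, D, E, F}: service 174 + fixed 45 = 219
No other subset beats 196.

Open A, D and F; minimum total cost 196.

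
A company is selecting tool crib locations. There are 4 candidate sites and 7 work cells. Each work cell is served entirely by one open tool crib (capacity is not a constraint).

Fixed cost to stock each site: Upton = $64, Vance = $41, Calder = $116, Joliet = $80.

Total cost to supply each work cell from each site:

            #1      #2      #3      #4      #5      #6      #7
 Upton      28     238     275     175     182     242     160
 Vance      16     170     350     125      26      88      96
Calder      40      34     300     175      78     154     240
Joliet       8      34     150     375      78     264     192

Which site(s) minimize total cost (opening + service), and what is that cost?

Open Vance and Joliet; minimum total cost 648.

For any fixed open set, each work cell goes to its cheapest open site; total = fixed + service.
{Vance, Joliet}: #1→Joliet 8, #2→Joliet 34, #3→Joliet 150, #4→Vance 125, #5→Vance 26, #6→Vance 88, #7→Vance 96. Service 527; fixed 121; total 648.
{Upton, Vance, Joliet}: service 527 + fixed 185 = 712
{Vance, Calder, Joliet}: service 527 + fixed 237 = 764
{Upton, Vance, Calder, Joliet}: #1→Joliet 8, #2→Calder 34, #3→Joliet 150, #4→Vance 125, #5→Vance 26, #6→Vance 88, #7→Vance 96. Service 527; fixed 301; total 828.
(All 15 nonempty subsets were checked; Vance and Joliet is lowest.)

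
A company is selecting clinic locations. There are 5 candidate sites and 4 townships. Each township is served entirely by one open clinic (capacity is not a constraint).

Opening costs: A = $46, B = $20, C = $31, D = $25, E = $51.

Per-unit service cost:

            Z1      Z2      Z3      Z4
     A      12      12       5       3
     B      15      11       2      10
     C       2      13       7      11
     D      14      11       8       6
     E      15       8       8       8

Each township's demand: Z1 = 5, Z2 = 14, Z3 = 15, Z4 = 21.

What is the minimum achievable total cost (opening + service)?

For any fixed open set, each township goes to its cheapest open site; total = fixed + service.
{A, B, C}: Z1→C 2·5=10, Z2→B 11·14=154, Z3→B 2·15=30, Z4→A 3·21=63. Service 257; fixed 97; total 354.
{A, B, C, E}: service 215 + fixed 148 = 363
{A, B}: service 307 + fixed 66 = 373
{A, B, C, D, E}: Z1→C 2·5=10, Z2→E 8·14=112, Z3→B 2·15=30, Z4→A 3·21=63. Service 215; fixed 173; total 388.
No other subset beats 354.

Minimum total cost: 354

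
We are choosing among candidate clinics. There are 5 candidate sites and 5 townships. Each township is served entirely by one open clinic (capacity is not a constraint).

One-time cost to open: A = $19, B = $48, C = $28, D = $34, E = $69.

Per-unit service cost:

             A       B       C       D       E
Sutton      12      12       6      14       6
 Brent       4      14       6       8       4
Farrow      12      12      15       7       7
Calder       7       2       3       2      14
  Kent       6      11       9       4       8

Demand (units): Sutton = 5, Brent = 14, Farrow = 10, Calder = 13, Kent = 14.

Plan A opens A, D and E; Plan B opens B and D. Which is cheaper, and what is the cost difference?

Plan A: {A, D, E}: Sutton→E 6·5=30, Brent→A 4·14=56, Farrow→D 7·10=70, Calder→D 2·13=26, Kent→D 4·14=56. Service 238; fixed 122; total 360.
Plan B: {B, D}: Sutton→B 12·5=60, Brent→D 8·14=112, Farrow→D 7·10=70, Calder→B 2·13=26, Kent→D 4·14=56. Service 324; fixed 82; total 406.
Difference: |360 − 406| = 46.

Plan A is cheaper by 46.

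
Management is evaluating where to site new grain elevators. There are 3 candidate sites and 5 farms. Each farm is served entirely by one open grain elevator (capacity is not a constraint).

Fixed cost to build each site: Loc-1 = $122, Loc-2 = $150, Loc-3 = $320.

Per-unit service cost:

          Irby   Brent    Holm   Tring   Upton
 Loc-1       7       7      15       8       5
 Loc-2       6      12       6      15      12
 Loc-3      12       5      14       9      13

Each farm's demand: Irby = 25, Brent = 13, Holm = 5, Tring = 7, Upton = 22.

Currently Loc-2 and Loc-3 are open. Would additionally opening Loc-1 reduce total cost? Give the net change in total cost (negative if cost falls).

Current service cost with {Loc-2, Loc-3}: 572.
Adding Loc-1: each farm re-picks its cheapest; new service cost 411, saving 161.
Extra fixed cost: 122. Net change = 122 − 161 = -39.
(Totals: 1042 → 1003.)

Yes — net change −39 (cost falls by 39).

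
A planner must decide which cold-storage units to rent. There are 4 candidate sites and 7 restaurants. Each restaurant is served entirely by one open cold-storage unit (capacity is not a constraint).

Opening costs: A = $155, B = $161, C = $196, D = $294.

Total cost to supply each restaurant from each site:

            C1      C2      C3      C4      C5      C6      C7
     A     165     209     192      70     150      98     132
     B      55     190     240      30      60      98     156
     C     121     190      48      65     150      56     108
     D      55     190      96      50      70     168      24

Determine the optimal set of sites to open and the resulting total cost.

Open B and C; minimum total cost 904.

For any fixed open set, each restaurant goes to its cheapest open site; total = fixed + service.
{B, C}: C1→B 55, C2→B 190, C3→C 48, C4→B 30, C5→B 60, C6→C 56, C7→C 108. Service 547; fixed 357; total 904.
{C}: C1→C 121, C2→C 190, C3→C 48, C4→C 65, C5→C 150, C6→C 56, C7→C 108. Service 738; fixed 196; total 934.
{D}: service 653 + fixed 294 = 947
{A, B, C, D}: service 463 + fixed 806 = 1269
No other subset beats 904.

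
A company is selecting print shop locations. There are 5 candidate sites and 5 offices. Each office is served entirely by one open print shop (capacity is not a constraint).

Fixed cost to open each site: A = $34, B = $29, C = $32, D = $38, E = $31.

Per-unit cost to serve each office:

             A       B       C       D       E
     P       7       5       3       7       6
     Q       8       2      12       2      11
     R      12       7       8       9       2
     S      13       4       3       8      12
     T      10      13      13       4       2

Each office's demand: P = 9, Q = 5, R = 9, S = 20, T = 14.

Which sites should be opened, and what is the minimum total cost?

Open B, C and E; minimum total cost 235.

For any fixed open set, each office goes to its cheapest open site; total = fixed + service.
{B, C, E}: P→C 3·9=27, Q→B 2·5=10, R→E 2·9=18, S→C 3·20=60, T→E 2·14=28. Service 143; fixed 92; total 235.
{B, E}: service 181 + fixed 60 = 241
{C, D, E}: service 143 + fixed 101 = 244
{A, B, C, D, E}: P→C 3·9=27, Q→B 2·5=10, R→E 2·9=18, S→C 3·20=60, T→E 2·14=28. Service 143; fixed 164; total 307.
No other subset beats 235.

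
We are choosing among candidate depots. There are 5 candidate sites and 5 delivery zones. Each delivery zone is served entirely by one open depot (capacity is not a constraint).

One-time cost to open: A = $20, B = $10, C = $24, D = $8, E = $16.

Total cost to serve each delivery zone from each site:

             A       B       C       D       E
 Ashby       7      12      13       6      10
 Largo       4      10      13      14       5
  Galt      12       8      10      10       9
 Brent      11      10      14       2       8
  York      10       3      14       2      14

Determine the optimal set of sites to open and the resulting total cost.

For any fixed open set, each delivery zone goes to its cheapest open site; total = fixed + service.
{D}: Ashby→D 6, Largo→D 14, Galt→D 10, Brent→D 2, York→D 2. Service 34; fixed 8; total 42.
{B, D}: service 28 + fixed 18 = 46
{D, E}: Ashby→D 6, Largo→E 5, Galt→E 9, Brent→D 2, York→D 2. Service 24; fixed 24; total 48.
{A, B, C, D, E}: service 22 + fixed 78 = 100
No other subset beats 42.

Open D only; minimum total cost 42.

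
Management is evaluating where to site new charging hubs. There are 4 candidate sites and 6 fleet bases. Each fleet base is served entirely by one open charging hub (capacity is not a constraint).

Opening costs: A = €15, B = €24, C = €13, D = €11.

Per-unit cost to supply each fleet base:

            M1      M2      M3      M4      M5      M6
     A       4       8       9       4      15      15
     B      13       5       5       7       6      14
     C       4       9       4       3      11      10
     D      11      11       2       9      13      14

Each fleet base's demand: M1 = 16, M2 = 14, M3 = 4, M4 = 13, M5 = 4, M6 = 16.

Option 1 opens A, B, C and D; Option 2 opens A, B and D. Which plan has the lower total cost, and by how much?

Option 1: {A, B, C, D}: M1→A 4·16=64, M2→B 5·14=70, M3→D 2·4=8, M4→C 3·13=39, M5→B 6·4=24, M6→C 10·16=160. Service 365; fixed 63; total 428.
Option 2: {A, B, D}: M1→A 4·16=64, M2→B 5·14=70, M3→D 2·4=8, M4→A 4·13=52, M5→B 6·4=24, M6→B 14·16=224. Service 442; fixed 50; total 492.
Difference: |428 − 492| = 64.

Option 1 is cheaper by 64.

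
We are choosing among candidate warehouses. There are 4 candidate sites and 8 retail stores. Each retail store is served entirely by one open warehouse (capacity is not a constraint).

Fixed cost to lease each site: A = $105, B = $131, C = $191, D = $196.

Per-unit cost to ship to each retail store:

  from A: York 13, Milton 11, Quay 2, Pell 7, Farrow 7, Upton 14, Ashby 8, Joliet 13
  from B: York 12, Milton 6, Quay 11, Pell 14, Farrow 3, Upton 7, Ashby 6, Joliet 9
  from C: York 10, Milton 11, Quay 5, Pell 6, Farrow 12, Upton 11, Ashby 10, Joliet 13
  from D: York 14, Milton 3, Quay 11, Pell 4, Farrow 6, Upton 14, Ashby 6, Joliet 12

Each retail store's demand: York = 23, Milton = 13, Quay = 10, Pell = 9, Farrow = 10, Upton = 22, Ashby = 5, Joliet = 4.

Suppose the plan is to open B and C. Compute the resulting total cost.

Each retail store is assigned to its cheapest site among the open ones.
{B, C}: York→C 10·23=230, Milton→B 6·13=78, Quay→C 5·10=50, Pell→C 6·9=54, Farrow→B 3·10=30, Upton→B 7·22=154, Ashby→B 6·5=30, Joliet→B 9·4=36. Service 662; fixed 322; total 984.

Total cost: 984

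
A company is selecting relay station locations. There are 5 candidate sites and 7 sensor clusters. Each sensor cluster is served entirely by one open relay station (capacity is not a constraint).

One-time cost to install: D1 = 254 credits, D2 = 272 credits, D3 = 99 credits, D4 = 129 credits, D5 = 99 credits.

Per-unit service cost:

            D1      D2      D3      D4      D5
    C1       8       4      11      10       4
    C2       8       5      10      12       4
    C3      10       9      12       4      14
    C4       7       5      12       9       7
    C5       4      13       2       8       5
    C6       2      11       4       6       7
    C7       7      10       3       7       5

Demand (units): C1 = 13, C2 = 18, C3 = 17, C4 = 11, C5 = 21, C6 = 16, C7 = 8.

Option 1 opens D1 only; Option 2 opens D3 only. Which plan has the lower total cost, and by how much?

Option 1: {D1}: C1→D1 8·13=104, C2→D1 8·18=144, C3→D1 10·17=170, C4→D1 7·11=77, C5→D1 4·21=84, C6→D1 2·16=32, C7→D1 7·8=56. Service 667; fixed 254; total 921.
Option 2: {D3}: C1→D3 11·13=143, C2→D3 10·18=180, C3→D3 12·17=204, C4→D3 12·11=132, C5→D3 2·21=42, C6→D3 4·16=64, C7→D3 3·8=24. Service 789; fixed 99; total 888.
Difference: |921 − 888| = 33.

Option 2 is cheaper by 33.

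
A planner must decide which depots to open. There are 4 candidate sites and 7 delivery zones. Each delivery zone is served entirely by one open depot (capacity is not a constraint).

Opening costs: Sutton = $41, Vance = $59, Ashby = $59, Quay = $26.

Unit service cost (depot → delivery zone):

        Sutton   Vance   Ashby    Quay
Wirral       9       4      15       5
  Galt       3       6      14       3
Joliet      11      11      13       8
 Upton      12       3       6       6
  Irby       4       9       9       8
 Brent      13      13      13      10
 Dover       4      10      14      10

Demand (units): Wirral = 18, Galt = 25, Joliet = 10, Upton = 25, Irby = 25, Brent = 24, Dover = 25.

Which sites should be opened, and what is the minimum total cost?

Open Sutton, Vance and Quay; minimum total cost 868.

For any fixed open set, each delivery zone goes to its cheapest open site; total = fixed + service.
{Sutton, Vance, Quay}: Wirral→Vance 4·18=72, Galt→Sutton 3·25=75, Joliet→Quay 8·10=80, Upton→Vance 3·25=75, Irby→Sutton 4·25=100, Brent→Quay 10·24=240, Dover→Sutton 4·25=100. Service 742; fixed 126; total 868.
{Sutton, Quay}: service 835 + fixed 67 = 902
{Sutton, Vance, Ashby, Quay}: service 742 + fixed 185 = 927
{Quay}: service 1085 + fixed 26 = 1111
No other subset beats 868.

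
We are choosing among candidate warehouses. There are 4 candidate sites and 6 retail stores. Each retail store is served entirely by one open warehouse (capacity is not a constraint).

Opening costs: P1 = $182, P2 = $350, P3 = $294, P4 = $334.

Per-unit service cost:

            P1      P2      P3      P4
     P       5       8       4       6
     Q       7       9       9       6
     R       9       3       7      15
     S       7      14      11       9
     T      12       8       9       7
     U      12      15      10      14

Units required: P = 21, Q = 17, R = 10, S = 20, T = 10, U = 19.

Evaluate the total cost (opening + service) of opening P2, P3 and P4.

Each retail store is assigned to its cheapest site among the open ones.
{P2, P3, P4}: P→P3 4·21=84, Q→P4 6·17=102, R→P2 3·10=30, S→P4 9·20=180, T→P4 7·10=70, U→P3 10·19=190. Service 656; fixed 978; total 1634.

Total cost: 1634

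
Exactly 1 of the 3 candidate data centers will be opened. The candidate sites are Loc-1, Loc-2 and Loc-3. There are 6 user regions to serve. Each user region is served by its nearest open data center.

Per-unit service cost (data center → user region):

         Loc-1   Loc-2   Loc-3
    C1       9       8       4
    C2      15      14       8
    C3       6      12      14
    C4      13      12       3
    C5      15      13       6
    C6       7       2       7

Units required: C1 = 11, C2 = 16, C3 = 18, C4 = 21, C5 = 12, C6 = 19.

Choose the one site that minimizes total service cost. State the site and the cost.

Choose Loc-3 only; total service cost 692.

With exactly 1 open, each user region uses its cheapest among the chosen.
{Loc-3}: C1→Loc-3 4·11=44, C2→Loc-3 8·16=128, C3→Loc-3 14·18=252, C4→Loc-3 3·21=63, C5→Loc-3 6·12=72, C6→Loc-3 7·19=133. Service cost 692.
{Loc-2}: service cost 974
{Loc-1}: service cost 1033
Among all 3 size-1 choices, {Loc-3} is lowest.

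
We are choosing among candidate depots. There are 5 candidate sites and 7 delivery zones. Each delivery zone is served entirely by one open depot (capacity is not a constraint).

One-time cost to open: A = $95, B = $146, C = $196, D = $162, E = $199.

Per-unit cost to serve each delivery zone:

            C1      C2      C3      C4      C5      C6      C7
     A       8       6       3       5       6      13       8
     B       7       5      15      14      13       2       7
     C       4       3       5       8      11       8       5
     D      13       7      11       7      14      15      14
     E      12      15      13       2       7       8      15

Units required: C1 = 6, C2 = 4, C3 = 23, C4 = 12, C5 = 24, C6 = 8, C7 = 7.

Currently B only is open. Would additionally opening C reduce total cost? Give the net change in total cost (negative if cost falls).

Current service cost with {B}: 952.
Adding C: each delivery zone re-picks its cheapest; new service cost 562, saving 390.
Extra fixed cost: 196. Net change = 196 − 390 = -194.
(Totals: 1098 → 904.)

Yes — net change −194 (cost falls by 194).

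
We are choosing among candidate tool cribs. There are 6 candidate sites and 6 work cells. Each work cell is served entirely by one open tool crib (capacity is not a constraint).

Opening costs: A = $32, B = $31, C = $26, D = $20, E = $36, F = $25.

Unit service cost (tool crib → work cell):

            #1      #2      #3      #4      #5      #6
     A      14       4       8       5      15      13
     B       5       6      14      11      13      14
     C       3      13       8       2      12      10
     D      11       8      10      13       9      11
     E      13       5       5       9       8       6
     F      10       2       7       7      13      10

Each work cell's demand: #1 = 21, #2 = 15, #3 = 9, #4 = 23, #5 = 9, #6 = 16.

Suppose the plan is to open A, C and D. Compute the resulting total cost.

Total cost: 560

Each work cell is assigned to its cheapest site among the open ones.
{A, C, D}: #1→C 3·21=63, #2→A 4·15=60, #3→A 8·9=72, #4→C 2·23=46, #5→D 9·9=81, #6→C 10·16=160. Service 482; fixed 78; total 560.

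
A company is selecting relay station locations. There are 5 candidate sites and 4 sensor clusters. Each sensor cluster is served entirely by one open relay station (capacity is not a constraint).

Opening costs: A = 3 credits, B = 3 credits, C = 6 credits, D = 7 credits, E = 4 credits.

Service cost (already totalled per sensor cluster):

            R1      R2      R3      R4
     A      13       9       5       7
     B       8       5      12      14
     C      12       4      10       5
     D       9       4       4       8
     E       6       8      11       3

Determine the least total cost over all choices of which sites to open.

Minimum total cost: 28

For any fixed open set, each sensor cluster goes to its cheapest open site; total = fixed + service.
{D, E}: R1→E 6, R2→D 4, R3→D 4, R4→E 3. Service 17; fixed 11; total 28.
{A, B, E}: R1→E 6, R2→B 5, R3→A 5, R4→E 3. Service 19; fixed 10; total 29.
{A, E}: service 22 + fixed 7 = 29
{A, B, C, D, E}: service 17 + fixed 23 = 40
No other subset beats 28.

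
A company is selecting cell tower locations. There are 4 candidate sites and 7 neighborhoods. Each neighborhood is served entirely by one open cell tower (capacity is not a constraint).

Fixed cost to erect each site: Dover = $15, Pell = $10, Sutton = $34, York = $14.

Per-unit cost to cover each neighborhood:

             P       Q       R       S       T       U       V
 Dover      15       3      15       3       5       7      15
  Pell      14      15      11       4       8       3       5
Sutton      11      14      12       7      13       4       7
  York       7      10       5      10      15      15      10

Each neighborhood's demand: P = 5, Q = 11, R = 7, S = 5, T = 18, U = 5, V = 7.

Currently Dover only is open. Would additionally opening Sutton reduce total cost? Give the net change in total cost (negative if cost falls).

Yes — net change −78 (cost falls by 78).

Current service cost with {Dover}: 458.
Adding Sutton: each neighborhood re-picks its cheapest; new service cost 346, saving 112.
Extra fixed cost: 34. Net change = 34 − 112 = -78.
(Totals: 473 → 395.)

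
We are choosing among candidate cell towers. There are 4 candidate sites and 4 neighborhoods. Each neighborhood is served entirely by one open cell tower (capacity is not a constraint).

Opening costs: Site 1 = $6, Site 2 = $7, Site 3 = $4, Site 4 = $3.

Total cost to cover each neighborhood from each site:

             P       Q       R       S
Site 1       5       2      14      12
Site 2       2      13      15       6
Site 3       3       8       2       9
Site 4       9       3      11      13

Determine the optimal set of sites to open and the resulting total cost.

For any fixed open set, each neighborhood goes to its cheapest open site; total = fixed + service.
{Site 3, Site 4}: P→Site 3 3, Q→Site 4 3, R→Site 3 2, S→Site 3 9. Service 17; fixed 7; total 24.
{Site 1, Site 3}: P→Site 3 3, Q→Site 1 2, R→Site 3 2, S→Site 3 9. Service 16; fixed 10; total 26.
{Site 3}: P→Site 3 3, Q→Site 3 8, R→Site 3 2, S→Site 3 9. Service 22; fixed 4; total 26.
{Site 1, Site 2, Site 3, Site 4}: service 12 + fixed 20 = 32
No other subset beats 24.

Open Site 3 and Site 4; minimum total cost 24.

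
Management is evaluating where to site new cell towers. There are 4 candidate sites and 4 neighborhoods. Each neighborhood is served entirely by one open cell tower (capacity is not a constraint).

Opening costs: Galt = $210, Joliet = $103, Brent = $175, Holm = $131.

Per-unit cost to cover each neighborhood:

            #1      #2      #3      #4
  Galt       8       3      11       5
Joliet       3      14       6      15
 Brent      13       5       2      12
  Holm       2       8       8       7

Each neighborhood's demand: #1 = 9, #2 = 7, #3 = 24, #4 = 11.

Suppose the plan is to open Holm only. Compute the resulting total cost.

Each neighborhood is assigned to its cheapest site among the open ones.
{Holm}: #1→Holm 2·9=18, #2→Holm 8·7=56, #3→Holm 8·24=192, #4→Holm 7·11=77. Service 343; fixed 131; total 474.

Total cost: 474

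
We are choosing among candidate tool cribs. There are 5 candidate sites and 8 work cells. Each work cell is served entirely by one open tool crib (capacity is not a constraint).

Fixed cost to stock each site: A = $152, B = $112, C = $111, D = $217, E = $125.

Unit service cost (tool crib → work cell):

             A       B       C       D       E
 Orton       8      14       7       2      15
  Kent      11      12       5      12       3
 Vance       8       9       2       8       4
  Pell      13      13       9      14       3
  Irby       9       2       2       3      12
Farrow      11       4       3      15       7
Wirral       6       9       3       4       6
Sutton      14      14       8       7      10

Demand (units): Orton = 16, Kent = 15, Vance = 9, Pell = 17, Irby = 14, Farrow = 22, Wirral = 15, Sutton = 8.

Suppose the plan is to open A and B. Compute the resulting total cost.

Each work cell is assigned to its cheapest site among the open ones.
{A, B}: Orton→A 8·16=128, Kent→A 11·15=165, Vance→A 8·9=72, Pell→A 13·17=221, Irby→B 2·14=28, Farrow→B 4·22=88, Wirral→A 6·15=90, Sutton→A 14·8=112. Service 904; fixed 264; total 1168.

Total cost: 1168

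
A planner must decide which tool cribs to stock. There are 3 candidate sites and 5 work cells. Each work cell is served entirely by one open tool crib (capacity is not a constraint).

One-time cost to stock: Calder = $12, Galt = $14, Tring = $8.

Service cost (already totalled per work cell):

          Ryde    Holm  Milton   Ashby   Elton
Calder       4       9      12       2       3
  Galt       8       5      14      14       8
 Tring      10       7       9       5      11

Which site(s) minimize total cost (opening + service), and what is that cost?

For any fixed open set, each work cell goes to its cheapest open site; total = fixed + service.
{Calder}: Ryde→Calder 4, Holm→Calder 9, Milton→Calder 12, Ashby→Calder 2, Elton→Calder 3. Service 30; fixed 12; total 42.
{Calder, Tring}: Ryde→Calder 4, Holm→Tring 7, Milton→Tring 9, Ashby→Calder 2, Elton→Calder 3. Service 25; fixed 20; total 45.
{Tring}: Ryde→Tring 10, Holm→Tring 7, Milton→Tring 9, Ashby→Tring 5, Elton→Tring 11. Service 42; fixed 8; total 50.
{Calder, Galt, Tring}: Ryde→Calder 4, Holm→Galt 5, Milton→Tring 9, Ashby→Calder 2, Elton→Calder 3. Service 23; fixed 34; total 57.
No other subset beats 42.

Open Calder only; minimum total cost 42.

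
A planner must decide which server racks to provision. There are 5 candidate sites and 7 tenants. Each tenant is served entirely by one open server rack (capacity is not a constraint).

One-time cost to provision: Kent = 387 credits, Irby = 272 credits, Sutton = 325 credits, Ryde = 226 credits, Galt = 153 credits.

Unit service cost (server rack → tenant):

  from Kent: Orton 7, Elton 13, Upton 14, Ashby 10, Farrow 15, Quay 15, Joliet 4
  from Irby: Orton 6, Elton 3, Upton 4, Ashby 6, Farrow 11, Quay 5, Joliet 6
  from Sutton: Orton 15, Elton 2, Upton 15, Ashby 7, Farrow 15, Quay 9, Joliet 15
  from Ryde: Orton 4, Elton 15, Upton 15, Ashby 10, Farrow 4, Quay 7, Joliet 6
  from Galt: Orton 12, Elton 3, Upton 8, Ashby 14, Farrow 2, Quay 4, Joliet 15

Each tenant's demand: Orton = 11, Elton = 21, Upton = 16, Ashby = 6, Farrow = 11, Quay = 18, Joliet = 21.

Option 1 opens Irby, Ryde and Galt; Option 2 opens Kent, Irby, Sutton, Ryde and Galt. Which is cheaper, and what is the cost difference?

Option 1 is cheaper by 649.

Option 1: {Irby, Ryde, Galt}: Orton→Ryde 4·11=44, Elton→Irby 3·21=63, Upton→Irby 4·16=64, Ashby→Irby 6·6=36, Farrow→Galt 2·11=22, Quay→Galt 4·18=72, Joliet→Irby 6·21=126. Service 427; fixed 651; total 1078.
Option 2: {Kent, Irby, Sutton, Ryde, Galt}: Orton→Ryde 4·11=44, Elton→Sutton 2·21=42, Upton→Irby 4·16=64, Ashby→Irby 6·6=36, Farrow→Galt 2·11=22, Quay→Galt 4·18=72, Joliet→Kent 4·21=84. Service 364; fixed 1363; total 1727.
Difference: |1078 − 1727| = 649.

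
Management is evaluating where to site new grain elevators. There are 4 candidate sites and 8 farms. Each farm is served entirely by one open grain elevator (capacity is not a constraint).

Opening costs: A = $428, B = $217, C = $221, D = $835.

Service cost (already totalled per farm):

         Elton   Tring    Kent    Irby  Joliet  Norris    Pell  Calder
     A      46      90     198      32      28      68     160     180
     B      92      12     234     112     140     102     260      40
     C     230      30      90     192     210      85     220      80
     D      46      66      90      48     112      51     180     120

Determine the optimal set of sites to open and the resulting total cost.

Open A and C; minimum total cost 1183.

For any fixed open set, each farm goes to its cheapest open site; total = fixed + service.
{A, C}: Elton→A 46, Tring→C 30, Kent→C 90, Irby→A 32, Joliet→A 28, Norris→A 68, Pell→A 160, Calder→C 80. Service 534; fixed 649; total 1183.
{B}: service 992 + fixed 217 = 1209
{A, B}: service 584 + fixed 645 = 1229
{A, B, C, D}: Elton→A 46, Tring→B 12, Kent→C 90, Irby→A 32, Joliet→A 28, Norris→D 51, Pell→A 160, Calder→B 40. Service 459; fixed 1701; total 2160.
No other subset beats 1183.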